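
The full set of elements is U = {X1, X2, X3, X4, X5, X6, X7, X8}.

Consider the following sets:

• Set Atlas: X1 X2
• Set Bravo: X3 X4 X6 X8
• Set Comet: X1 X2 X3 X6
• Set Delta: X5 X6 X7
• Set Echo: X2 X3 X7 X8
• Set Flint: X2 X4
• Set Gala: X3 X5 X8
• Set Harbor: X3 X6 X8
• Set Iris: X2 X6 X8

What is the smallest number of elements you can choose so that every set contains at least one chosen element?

3

The 3 elements {X2, X7, X8} hit every set.
No choice of 2 elements meets every set, so 3 is the minimum.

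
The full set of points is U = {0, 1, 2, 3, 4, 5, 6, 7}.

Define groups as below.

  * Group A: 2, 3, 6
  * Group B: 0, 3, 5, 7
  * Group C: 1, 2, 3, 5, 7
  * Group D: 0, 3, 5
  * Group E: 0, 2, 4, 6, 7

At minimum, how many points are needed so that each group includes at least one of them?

H = {0, 3} meets every group (each contains at least one member of H), and |H| = 2.
No single point lies in every group, so at least 2 are needed and 2 is optimal.

2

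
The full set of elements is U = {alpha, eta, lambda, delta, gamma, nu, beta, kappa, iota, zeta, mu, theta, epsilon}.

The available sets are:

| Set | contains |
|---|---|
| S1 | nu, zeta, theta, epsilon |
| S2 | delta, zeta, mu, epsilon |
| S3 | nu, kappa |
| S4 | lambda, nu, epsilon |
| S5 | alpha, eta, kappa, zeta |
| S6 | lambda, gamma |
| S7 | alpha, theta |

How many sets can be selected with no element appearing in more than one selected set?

S2, S3, S6, S7 are pairwise disjoint (S2={delta,zeta,mu,epsilon}; S3={nu,kappa}; S6={lambda,gamma}; S7={alpha,theta}).
Every remaining set overlaps one of these, and no 5 of the listed sets are pairwise disjoint, so 4 is the maximum.

4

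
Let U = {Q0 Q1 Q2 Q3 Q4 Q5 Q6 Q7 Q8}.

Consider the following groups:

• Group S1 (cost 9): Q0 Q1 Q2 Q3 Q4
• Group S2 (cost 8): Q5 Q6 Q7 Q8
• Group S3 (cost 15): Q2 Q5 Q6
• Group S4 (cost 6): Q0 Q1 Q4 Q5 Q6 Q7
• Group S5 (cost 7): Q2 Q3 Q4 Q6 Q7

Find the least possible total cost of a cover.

S1, S2 together cover every point (S1 ∪ S2 = {Q0, Q1, Q2, Q3, Q4, Q5, Q6, Q7, Q8}); total cost 9 + 8 = 17.
The greedy pick S4, S5, S2 costs 21; no covering selection beats 17.

17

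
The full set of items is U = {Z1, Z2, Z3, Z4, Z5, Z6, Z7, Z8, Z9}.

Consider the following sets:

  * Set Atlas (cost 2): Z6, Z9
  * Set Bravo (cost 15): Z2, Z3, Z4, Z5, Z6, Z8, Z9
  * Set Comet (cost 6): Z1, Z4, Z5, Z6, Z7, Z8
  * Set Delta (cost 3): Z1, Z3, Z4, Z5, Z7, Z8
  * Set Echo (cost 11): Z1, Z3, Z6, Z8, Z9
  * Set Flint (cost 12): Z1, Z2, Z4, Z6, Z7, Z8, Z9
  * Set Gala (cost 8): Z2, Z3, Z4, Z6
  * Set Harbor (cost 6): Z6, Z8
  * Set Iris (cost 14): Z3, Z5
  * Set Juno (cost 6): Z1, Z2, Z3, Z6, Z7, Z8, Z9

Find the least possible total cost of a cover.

9

Delta, Juno together cover every item (Delta ∪ Juno = {Z1, Z2, Z3, Z4, Z5, Z6, Z7, Z8, Z9}); total cost 3 + 6 = 9.
The greedy pick Delta, Atlas, Juno costs 11; no covering selection beats 9.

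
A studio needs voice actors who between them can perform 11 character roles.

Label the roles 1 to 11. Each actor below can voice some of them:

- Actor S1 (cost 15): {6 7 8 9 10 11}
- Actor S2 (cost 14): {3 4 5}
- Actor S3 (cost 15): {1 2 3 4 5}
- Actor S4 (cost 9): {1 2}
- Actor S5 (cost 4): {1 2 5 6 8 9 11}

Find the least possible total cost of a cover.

30

S1, S3 together cover every role (S1 ∪ S3 = {1, 2, 3, 4, 5, 6, 7, 8, 9, 10, 11}); total cost 15 + 15 = 30.
The greedy pick S5, S2, S1 costs 33; no covering selection beats 30.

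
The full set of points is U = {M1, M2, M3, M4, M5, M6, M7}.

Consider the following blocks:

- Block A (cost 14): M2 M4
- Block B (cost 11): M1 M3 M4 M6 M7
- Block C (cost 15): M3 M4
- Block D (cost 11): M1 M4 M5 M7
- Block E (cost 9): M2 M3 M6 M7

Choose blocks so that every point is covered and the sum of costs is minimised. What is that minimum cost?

20

D, E together cover every point (D ∪ E = {M1, M2, M3, M4, M5, M6, M7}); total cost 11 + 9 = 20.
The greedy pick B, E, D costs 31; no covering selection beats 20.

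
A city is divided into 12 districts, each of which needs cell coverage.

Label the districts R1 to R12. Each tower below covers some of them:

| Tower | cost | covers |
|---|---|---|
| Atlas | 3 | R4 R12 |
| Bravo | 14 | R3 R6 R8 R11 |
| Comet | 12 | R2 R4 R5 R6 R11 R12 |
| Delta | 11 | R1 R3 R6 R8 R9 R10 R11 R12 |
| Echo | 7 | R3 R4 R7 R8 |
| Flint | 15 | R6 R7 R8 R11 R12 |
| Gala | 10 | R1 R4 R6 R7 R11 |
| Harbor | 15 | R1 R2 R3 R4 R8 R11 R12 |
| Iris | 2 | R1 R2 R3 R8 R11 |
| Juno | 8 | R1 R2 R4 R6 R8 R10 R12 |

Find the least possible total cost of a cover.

Comet, Delta, Echo together cover every district (Comet ∪ Delta ∪ Echo = {R1, R2, R3, R4, R5, R6, R7, R8, R9, R10, R11, R12}); total cost 12 + 11 + 7 = 30.
The greedy pick Iris, Atlas, Delta, Echo, Comet costs 35; no covering selection beats 30.

30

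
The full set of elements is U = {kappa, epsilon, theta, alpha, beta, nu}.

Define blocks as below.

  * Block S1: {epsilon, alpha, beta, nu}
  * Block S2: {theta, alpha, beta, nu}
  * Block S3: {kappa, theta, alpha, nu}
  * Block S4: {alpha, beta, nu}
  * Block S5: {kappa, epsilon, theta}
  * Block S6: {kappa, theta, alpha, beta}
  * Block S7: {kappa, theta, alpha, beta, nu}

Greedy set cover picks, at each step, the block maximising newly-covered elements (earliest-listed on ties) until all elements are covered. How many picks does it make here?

Greedy: pick S7 (covers 5 new) → pick S1 (covers 1 new). Total picks: 2.

2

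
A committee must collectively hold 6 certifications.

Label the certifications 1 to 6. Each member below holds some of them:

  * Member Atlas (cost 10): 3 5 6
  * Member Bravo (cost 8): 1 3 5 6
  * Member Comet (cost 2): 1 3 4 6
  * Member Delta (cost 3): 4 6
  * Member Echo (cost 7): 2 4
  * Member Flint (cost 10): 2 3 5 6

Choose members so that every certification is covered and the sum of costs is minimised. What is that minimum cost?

Comet, Flint together cover every certification (Comet ∪ Flint = {1, 2, 3, 4, 5, 6}); total cost 2 + 10 = 12.
No covering selection has total cost below 12.

12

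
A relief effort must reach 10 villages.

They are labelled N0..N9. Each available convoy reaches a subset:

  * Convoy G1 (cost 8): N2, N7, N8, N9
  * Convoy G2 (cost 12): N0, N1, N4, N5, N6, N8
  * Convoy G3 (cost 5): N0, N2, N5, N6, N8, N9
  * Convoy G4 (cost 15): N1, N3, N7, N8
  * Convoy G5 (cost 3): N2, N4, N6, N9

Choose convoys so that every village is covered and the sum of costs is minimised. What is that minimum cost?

23

G3, G4, G5 together cover every village (G3 ∪ G4 ∪ G5 = {N0, N1, N2, N3, N4, N5, N6, N7, N8, N9}); total cost 5 + 15 + 3 = 23.
No covering selection has total cost below 23.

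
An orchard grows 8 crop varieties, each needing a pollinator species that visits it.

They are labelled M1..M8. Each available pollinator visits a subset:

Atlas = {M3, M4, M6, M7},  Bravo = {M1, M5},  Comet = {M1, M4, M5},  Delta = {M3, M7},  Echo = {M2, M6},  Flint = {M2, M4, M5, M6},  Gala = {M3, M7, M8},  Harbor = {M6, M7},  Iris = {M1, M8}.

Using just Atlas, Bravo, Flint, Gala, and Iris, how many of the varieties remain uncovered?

Union of Atlas, Bravo, Flint, Gala, Iris = {M1, M2, M3, M4, M5, M6, M7, M8} — that's every variety, so 0 are uncovered.

0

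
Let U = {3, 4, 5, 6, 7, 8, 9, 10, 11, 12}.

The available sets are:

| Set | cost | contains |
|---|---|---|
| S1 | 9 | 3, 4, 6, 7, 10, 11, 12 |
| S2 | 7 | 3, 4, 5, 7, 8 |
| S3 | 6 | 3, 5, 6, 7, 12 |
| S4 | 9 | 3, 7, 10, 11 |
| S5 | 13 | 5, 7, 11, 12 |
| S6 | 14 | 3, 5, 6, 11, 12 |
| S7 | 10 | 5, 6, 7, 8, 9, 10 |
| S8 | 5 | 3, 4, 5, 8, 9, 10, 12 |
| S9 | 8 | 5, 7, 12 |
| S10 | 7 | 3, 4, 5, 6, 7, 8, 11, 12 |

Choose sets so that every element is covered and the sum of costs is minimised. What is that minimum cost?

S8, S10 together cover every element (S8 ∪ S10 = {3, 4, 5, 6, 7, 8, 9, 10, 11, 12}); total cost 5 + 7 = 12.
No covering selection has total cost below 12.

12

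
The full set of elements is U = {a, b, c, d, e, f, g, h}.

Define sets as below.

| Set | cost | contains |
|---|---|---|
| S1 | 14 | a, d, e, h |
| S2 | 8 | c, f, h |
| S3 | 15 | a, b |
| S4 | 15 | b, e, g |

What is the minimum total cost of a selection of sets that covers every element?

S1, S2, S4 together cover every element (S1 ∪ S2 ∪ S4 = {a, b, c, d, e, f, g, h}); total cost 14 + 8 + 15 = 37.
No covering selection has total cost below 37.

37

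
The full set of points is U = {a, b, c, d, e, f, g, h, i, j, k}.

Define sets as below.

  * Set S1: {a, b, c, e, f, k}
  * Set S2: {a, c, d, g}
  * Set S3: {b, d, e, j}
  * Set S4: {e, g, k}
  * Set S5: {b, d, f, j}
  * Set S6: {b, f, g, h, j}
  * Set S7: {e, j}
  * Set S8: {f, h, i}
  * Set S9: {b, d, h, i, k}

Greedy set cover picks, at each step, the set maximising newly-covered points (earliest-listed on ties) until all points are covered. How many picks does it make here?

3

Greedy: pick S1 (covers 6 new) → pick S6 (covers 3 new) → pick S9 (covers 2 new). Total picks: 3.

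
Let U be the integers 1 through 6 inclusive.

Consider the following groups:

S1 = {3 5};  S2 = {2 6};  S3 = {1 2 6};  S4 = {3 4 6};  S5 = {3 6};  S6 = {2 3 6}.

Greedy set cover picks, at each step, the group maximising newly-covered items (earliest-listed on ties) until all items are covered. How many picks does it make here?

3

Greedy: pick S3 (covers 3 new) → pick S1 (covers 2 new) → pick S4 (covers 1 new). Total picks: 3.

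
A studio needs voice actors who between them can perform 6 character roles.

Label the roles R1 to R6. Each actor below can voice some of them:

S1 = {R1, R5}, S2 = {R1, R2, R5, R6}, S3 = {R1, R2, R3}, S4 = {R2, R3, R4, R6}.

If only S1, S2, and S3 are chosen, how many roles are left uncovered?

1

Union of S1, S2, S3 = {R1, R2, R3, R5, R6}.
Not covered: R4 — 1 role.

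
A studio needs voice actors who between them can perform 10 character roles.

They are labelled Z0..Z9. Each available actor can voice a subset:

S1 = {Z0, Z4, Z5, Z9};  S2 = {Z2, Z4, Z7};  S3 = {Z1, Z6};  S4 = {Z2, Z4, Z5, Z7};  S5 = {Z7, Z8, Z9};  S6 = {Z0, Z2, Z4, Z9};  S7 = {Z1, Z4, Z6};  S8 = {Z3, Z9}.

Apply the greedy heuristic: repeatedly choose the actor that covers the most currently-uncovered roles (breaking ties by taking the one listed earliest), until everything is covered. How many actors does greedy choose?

5

Greedy: pick S1 (covers 4 new) → pick S2 (covers 2 new) → pick S3 (covers 2 new) → pick S5 (covers 1 new) → pick S8 (covers 1 new). Total picks: 5.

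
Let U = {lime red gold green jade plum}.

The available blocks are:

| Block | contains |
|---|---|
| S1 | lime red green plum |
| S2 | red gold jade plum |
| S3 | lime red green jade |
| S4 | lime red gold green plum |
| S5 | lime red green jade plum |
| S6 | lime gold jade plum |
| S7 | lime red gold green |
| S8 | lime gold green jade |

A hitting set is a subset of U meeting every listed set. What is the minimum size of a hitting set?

The 2 elements {red, jade} hit every block.
No single element lies in every block, so at least 2 are needed and 2 is optimal.

2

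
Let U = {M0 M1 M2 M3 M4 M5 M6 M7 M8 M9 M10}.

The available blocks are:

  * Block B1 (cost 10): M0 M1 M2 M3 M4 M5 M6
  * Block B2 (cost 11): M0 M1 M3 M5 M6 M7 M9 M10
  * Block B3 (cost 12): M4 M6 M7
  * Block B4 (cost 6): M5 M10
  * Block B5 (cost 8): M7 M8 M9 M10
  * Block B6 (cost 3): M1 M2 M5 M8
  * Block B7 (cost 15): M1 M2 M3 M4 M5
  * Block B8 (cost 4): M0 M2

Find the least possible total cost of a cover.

18

B1, B5 together cover every item (B1 ∪ B5 = {M0, M1, M2, M3, M4, M5, M6, M7, M8, M9, M10}); total cost 10 + 8 = 18.
The greedy pick B6, B2, B1 costs 24; no covering selection beats 18.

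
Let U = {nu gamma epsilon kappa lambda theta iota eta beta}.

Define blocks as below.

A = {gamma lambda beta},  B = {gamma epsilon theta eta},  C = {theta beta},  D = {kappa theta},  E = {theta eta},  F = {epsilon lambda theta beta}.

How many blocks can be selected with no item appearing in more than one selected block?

2

A, D are pairwise disjoint (A={gamma,lambda,beta}; D={kappa,theta}).
Every remaining block overlaps one of these, and no 3 of the listed blocks are pairwise disjoint, so 2 is the maximum.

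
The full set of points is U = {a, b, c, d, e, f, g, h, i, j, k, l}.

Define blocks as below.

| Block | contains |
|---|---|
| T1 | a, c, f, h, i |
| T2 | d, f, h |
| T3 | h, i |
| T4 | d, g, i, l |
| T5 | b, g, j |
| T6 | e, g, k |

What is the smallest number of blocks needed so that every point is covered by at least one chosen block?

4

T1, T4, T5, and T6 cover everything between them: the union {a, b, c, d, e, f, g, h, i, j, k, l} is all of U.
Only T1 contains a, so T1 is forced; the remaining 7 points need at least 3 more blocks (each remaining block adds at most 3) — so at least 4 blocks are needed, and 4 is optimal.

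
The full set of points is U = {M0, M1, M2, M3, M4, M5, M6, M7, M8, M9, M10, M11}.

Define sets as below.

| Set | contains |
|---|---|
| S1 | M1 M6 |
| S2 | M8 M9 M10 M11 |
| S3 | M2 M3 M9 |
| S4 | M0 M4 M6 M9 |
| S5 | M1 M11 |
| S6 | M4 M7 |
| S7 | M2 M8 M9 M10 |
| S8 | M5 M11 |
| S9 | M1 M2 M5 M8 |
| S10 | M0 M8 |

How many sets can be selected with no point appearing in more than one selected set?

5

S1, S3, S6, S8, S10 are pairwise disjoint (S1={M1,M6}; S3={M2,M3,M9}; S6={M4,M7}; S8={M5,M11}; S10={M0,M8}).
Every remaining set overlaps one of these, and no 6 of the listed sets are pairwise disjoint, so 5 is the maximum.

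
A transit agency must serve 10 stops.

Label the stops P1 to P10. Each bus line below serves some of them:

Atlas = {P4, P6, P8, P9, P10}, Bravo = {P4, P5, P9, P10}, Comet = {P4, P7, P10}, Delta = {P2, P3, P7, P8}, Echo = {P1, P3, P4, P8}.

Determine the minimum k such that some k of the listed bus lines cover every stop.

4

Atlas and Bravo and Delta and Echo together: Atlas ∪ Bravo ∪ Delta ∪ Echo = {P1, P2, P3, P4, P5, P6, P7, P8, P9, P10} — every stop is covered.
No 3 of the 5 bus lines cover everything (all 10 combinations miss at least one stop), so 4 is optimal.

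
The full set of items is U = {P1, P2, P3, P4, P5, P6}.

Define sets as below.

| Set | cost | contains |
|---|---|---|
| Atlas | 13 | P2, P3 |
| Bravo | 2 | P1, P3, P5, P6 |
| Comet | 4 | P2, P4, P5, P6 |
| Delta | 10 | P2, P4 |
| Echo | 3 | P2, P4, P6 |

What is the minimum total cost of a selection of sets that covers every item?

5

Bravo, Echo together cover every item (Bravo ∪ Echo = {P1, P2, P3, P4, P5, P6}); total cost 2 + 3 = 5.
No covering selection has total cost below 5.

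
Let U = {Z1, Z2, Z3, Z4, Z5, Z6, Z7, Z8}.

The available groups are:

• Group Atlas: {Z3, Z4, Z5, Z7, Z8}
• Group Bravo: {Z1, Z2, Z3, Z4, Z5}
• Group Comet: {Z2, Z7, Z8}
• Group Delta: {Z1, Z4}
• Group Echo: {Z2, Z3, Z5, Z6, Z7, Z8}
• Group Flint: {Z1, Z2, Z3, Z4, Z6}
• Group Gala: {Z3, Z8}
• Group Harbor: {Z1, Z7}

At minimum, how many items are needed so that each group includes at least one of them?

2

Take H = {Z1, Z8}. Each listed group contains at least one of these, so H is a hitting set of size 2.
The groups Comet, Delta are pairwise disjoint, so any hitting set needs a separate item for each — at least 2. Hence 2 is optimal.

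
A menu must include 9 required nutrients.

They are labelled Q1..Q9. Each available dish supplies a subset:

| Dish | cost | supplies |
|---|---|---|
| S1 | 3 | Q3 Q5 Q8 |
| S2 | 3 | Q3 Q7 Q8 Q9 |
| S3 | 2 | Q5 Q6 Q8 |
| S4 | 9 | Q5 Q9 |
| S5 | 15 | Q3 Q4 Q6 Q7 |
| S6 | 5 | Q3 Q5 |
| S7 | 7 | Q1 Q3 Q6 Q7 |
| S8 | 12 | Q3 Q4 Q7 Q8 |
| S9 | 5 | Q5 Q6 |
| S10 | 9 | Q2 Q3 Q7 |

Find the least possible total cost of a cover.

33

S2, S3, S7, S8, S10 together cover every nutrient (S2 ∪ S3 ∪ S7 ∪ S8 ∪ S10 = {Q1, Q2, Q3, Q4, Q5, Q6, Q7, Q8, Q9}); total cost 3 + 2 + 7 + 12 + 9 = 33.
No covering selection has total cost below 33.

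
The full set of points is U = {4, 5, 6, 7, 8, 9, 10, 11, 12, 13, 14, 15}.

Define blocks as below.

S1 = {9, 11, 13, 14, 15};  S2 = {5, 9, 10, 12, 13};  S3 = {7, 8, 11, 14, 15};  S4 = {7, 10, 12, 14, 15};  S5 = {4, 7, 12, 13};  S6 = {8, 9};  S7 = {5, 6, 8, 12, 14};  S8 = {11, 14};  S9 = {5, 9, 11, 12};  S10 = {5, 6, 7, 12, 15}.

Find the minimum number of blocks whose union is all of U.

4

S1 and S2 and S5 and S7 together: S1 ∪ S2 ∪ S5 ∪ S7 = {4, 5, 6, 7, 8, 9, 10, 11, 12, 13, 14, 15} — every point is covered.
No 3 of the 10 blocks cover everything (all 120 combinations miss at least one point), so 4 is optimal.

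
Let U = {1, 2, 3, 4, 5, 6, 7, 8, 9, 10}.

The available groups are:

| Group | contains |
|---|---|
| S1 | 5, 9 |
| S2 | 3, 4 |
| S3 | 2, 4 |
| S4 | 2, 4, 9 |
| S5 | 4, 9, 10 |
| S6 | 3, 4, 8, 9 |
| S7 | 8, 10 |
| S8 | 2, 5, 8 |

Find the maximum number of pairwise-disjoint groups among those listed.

S1, S2, S7 are pairwise disjoint (S1={5,9}; S2={3,4}; S7={8,10}).
Every remaining group overlaps one of these, and no 4 of the listed groups are pairwise disjoint, so 3 is the maximum.

3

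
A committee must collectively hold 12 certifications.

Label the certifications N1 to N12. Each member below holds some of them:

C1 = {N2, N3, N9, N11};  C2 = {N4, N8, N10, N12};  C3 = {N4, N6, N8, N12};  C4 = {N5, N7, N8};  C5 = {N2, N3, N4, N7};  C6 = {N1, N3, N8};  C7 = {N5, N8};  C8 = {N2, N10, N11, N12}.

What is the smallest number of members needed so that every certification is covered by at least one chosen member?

C1 and C2 and C3 and C4 and C6 together: C1 ∪ C2 ∪ C3 ∪ C4 ∪ C6 = {N1, N2, N3, N4, N5, N6, N7, N8, N9, N10, N11, N12} — every certification is covered.
No 4 of the 8 members cover everything (all 70 combinations miss at least one certification), so 5 is optimal.

5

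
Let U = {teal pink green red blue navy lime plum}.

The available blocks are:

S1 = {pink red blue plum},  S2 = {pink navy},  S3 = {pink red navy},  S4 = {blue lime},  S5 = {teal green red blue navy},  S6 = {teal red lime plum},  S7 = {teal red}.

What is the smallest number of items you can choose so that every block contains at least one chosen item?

3

Take H = {teal, pink, blue}. Each listed block contains at least one of these, so H is a hitting set of size 3.
The blocks S2, S4, S7 are pairwise disjoint, so any hitting set needs a separate item for each — at least 3. Hence 3 is optimal.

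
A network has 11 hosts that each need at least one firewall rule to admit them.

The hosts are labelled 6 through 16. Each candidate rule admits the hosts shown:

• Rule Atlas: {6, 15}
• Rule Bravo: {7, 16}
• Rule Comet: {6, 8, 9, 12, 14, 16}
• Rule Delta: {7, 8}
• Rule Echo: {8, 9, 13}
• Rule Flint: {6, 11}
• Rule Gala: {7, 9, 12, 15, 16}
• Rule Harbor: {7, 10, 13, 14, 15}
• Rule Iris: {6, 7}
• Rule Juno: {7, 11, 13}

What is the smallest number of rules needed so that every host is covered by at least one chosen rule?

3

Comet and Harbor and Juno together: Comet ∪ Harbor ∪ Juno = {6, 7, 8, 9, 10, 11, 12, 13, 14, 15, 16} — every host is covered.
Only Harbor contains 10, so Harbor is forced; the remaining 6 hosts need at least 2 more rules (each remaining rule adds at most 5) — so at least 3 rules are needed, and 3 is optimal.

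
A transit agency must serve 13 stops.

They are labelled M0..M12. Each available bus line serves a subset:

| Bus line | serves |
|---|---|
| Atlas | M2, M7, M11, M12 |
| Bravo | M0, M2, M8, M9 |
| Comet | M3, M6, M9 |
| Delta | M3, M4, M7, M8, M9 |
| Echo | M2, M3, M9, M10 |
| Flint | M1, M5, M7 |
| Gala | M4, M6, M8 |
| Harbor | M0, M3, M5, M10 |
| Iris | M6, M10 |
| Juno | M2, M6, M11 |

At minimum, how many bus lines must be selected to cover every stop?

5

Atlas and Comet and Delta and Flint and Harbor together: Atlas ∪ Comet ∪ Delta ∪ Flint ∪ Harbor = {M0, M1, M2, M3, M4, M5, M6, M7, M8, M9, M10, M11, M12} — every stop is covered.
No 4 of the 10 bus lines cover everything (all 210 combinations miss at least one stop), so 5 is optimal.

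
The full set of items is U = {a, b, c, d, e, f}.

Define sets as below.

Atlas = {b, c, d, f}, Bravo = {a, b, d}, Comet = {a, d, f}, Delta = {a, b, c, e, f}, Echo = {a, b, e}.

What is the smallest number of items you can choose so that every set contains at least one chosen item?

2

The 2 items {a, d} hit every set.
No single item lies in every set, so at least 2 are needed and 2 is optimal.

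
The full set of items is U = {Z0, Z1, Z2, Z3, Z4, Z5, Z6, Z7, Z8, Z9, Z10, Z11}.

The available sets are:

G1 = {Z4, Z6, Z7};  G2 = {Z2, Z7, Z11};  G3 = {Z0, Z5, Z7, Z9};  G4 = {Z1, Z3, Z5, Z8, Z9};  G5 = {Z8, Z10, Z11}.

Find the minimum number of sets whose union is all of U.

Take {G1, G2, G3, G4, G5}. Their union is {Z0, Z1, Z2, Z3, Z4, Z5, Z6, Z7, Z8, Z9, Z10, Z11}, which is all 12 items.
No 4 of the 5 sets cover everything (all 5 combinations miss at least one item), so 5 is optimal.

5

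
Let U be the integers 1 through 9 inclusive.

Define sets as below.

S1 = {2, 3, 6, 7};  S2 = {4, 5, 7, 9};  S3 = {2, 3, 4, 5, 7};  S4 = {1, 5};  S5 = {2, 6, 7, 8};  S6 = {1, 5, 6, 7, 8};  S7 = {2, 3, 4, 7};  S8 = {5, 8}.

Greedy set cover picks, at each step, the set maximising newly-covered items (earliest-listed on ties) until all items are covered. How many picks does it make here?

Greedy: pick S3 (covers 5 new) → pick S6 (covers 3 new) → pick S2 (covers 1 new). Total picks: 3.

3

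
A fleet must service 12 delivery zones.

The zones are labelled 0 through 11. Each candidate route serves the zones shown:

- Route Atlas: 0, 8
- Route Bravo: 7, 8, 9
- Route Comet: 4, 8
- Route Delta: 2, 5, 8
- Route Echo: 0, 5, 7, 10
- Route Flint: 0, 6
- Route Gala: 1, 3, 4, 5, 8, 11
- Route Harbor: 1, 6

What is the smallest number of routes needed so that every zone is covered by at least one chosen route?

Bravo and Delta and Echo and Flint and Gala together: Bravo ∪ Delta ∪ Echo ∪ Flint ∪ Gala = {0, 1, 2, 3, 4, 5, 6, 7, 8, 9, 10, 11} — every zone is covered.
No 4 of the 8 routes cover everything (all 70 combinations miss at least one zone), so 5 is optimal.

5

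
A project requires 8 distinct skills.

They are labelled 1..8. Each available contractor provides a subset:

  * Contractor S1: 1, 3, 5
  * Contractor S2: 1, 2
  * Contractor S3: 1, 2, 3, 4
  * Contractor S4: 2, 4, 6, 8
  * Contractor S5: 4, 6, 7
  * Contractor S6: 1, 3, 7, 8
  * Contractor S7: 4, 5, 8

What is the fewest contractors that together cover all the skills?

Take {S4, S6, S7}. Their union is {1, 2, 3, 4, 5, 6, 7, 8}, which is all 8 skills.
No 2 of the 7 contractors cover everything (all 21 combinations miss at least one skill), so 3 is optimal.

3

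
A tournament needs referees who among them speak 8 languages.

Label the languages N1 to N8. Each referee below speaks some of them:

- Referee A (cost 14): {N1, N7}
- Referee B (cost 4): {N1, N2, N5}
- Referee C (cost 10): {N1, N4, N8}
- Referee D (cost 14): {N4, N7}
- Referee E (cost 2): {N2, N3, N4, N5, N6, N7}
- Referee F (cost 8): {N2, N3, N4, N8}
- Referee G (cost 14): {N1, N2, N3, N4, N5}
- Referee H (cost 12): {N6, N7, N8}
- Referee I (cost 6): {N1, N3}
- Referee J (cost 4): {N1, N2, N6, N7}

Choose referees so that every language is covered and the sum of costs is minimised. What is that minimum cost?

12

C, E together cover every language (C ∪ E = {N1, N2, N3, N4, N5, N6, N7, N8}); total cost 10 + 2 = 12.
The greedy pick E, B, F costs 14; no covering selection beats 12.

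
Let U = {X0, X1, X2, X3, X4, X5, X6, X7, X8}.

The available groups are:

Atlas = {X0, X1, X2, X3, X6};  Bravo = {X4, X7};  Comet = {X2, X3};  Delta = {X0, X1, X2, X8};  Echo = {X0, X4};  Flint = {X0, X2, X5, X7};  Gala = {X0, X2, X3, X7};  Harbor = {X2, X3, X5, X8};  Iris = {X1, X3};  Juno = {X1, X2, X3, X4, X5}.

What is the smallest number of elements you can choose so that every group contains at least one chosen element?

3

Take H = {X2, X3, X4}. Each listed group contains at least one of these, so H is a hitting set of size 3.
No choice of 2 elements meets every group, so 3 is the minimum.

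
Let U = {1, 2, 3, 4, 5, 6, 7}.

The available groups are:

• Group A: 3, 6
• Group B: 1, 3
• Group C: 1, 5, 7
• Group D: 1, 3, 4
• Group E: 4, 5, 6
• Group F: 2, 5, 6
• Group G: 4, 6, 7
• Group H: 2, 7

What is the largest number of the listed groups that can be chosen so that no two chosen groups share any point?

B, E, H are pairwise disjoint (B={1,3}; E={4,5,6}; H={2,7}).
Every remaining group overlaps one of these, and no 4 of the listed groups are pairwise disjoint, so 3 is the maximum.

3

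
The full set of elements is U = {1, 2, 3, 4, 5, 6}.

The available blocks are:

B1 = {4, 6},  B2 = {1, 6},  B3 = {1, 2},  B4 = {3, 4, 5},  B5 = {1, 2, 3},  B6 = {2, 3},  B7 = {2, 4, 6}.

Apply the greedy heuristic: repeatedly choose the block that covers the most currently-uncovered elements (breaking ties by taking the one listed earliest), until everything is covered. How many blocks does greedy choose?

3

Greedy: pick B4 (covers 3 new) → pick B2 (covers 2 new) → pick B3 (covers 1 new). Total picks: 3.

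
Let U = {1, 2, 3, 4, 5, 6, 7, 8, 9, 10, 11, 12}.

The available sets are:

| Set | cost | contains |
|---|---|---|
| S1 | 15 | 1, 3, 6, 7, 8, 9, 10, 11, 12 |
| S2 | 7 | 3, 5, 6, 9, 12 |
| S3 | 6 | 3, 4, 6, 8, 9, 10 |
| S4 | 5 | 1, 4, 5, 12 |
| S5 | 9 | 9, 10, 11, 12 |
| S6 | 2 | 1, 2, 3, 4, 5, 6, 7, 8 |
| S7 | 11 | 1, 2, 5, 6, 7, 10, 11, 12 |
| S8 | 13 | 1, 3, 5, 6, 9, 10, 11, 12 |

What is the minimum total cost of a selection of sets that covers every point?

11

S5, S6 together cover every point (S5 ∪ S6 = {1, 2, 3, 4, 5, 6, 7, 8, 9, 10, 11, 12}); total cost 9 + 2 = 11.
No covering selection has total cost below 11.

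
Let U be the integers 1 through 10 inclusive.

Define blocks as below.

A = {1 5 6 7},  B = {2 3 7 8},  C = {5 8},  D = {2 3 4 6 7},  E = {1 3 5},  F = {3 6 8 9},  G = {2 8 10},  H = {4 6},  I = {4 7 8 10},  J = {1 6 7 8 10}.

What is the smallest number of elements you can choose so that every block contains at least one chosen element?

3

The 3 elements {4, 5, 8} hit every block.
The blocks E, G, H are pairwise disjoint, so any hitting set needs a separate element for each — at least 3. Hence 3 is optimal.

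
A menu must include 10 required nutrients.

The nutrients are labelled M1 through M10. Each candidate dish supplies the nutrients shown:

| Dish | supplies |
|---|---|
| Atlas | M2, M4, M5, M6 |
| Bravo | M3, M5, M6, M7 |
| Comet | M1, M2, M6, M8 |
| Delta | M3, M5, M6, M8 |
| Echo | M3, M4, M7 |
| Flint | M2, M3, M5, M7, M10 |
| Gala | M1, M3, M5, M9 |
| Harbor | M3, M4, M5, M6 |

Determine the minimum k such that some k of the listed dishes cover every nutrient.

Take {Comet, Flint, Gala, Harbor}. Their union is {M1, M2, M3, M4, M5, M6, M7, M8, M9, M10}, which is all 10 nutrients.
No 3 of the 8 dishes cover everything (all 56 combinations miss at least one nutrient), so 4 is optimal.

4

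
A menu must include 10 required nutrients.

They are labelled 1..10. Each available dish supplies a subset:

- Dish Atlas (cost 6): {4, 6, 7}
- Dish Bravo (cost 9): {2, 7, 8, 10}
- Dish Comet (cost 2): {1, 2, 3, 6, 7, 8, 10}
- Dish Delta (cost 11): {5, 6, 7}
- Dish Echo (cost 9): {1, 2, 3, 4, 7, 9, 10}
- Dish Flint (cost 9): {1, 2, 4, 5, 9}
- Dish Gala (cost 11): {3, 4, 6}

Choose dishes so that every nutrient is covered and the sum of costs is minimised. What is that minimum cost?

11

Comet, Flint together cover every nutrient (Comet ∪ Flint = {1, 2, 3, 4, 5, 6, 7, 8, 9, 10}); total cost 2 + 9 = 11.
No covering selection has total cost below 11.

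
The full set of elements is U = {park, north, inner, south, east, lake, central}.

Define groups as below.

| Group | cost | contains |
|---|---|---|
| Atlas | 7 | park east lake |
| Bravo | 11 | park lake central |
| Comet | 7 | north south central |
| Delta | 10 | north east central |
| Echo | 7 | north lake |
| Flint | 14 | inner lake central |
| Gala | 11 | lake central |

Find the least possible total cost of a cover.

Atlas, Comet, Flint together cover every element (Atlas ∪ Comet ∪ Flint = {park, north, inner, south, east, lake, central}); total cost 7 + 7 + 14 = 28.
No covering selection has total cost below 28.

28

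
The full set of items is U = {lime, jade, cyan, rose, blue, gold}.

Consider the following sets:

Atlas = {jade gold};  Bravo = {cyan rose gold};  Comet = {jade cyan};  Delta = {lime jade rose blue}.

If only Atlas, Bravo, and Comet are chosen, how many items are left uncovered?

Union of Atlas, Bravo, Comet = {jade, cyan, rose, gold}.
Not covered: lime, blue — 2 items.

2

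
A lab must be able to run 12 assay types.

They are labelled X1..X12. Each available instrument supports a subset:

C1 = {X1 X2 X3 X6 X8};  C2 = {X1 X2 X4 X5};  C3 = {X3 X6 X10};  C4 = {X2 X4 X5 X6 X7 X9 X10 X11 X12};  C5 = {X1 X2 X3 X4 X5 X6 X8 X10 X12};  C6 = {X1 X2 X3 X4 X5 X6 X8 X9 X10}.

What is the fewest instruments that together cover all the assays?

Take {C4, C5}. Their union is {X1, X2, X3, X4, X5, X6, X7, X8, X9, X10, X11, X12}, which is all 12 assays.
No single instrument has all 12 assays (the largest, C4, has 9), so 2 is optimal.

2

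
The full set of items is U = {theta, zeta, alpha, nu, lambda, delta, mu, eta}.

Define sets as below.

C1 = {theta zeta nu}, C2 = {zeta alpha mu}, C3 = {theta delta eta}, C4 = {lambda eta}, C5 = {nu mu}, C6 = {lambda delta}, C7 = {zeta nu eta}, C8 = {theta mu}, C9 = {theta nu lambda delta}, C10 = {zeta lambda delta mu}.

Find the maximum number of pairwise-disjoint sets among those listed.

3

C6, C7, C8 are pairwise disjoint (C6={lambda,delta}; C7={zeta,nu,eta}; C8={theta,mu}).
Every remaining set overlaps one of these, and no 4 of the listed sets are pairwise disjoint, so 3 is the maximum.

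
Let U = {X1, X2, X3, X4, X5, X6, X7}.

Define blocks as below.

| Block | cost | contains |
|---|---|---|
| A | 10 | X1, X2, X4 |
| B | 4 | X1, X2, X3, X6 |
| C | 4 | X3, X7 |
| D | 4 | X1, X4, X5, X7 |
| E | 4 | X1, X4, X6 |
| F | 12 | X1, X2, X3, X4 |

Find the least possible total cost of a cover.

B, D together cover every element (B ∪ D = {X1, X2, X3, X4, X5, X6, X7}); total cost 4 + 4 = 8.
No covering selection has total cost below 8.

8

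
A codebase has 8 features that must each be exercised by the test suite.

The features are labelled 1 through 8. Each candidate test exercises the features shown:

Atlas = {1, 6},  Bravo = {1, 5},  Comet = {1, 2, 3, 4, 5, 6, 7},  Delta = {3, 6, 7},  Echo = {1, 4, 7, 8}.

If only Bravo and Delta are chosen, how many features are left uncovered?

3

Union of Bravo, Delta = {1, 3, 5, 6, 7}.
Not covered: 2, 4, 8 — 3 features.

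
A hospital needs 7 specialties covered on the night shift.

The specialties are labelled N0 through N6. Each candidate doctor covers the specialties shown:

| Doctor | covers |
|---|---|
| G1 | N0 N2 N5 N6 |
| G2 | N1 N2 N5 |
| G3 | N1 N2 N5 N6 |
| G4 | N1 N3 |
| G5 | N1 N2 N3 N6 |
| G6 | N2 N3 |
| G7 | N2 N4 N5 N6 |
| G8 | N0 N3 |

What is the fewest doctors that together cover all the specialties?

3

Take {G4, G7, G8}. Their union is {N0, N1, N2, N3, N4, N5, N6}, which is all 7 specialties.
Only G7 contains N4, so G7 is forced; the remaining 3 specialties need at least 2 more doctors (each remaining doctor adds at most 2) — so at least 3 doctors are needed, and 3 is optimal.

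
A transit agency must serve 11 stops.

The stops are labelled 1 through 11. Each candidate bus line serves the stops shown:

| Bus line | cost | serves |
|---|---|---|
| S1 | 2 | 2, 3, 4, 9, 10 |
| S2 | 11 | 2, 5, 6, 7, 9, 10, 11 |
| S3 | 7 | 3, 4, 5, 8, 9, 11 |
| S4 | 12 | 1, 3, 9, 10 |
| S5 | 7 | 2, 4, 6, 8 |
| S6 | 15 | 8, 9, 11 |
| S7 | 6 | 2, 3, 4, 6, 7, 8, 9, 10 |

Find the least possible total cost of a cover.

25

S3, S4, S7 together cover every stop (S3 ∪ S4 ∪ S7 = {1, 2, 3, 4, 5, 6, 7, 8, 9, 10, 11}); total cost 7 + 12 + 6 = 25.
The greedy pick S1, S7, S3, S4 costs 27; no covering selection beats 25.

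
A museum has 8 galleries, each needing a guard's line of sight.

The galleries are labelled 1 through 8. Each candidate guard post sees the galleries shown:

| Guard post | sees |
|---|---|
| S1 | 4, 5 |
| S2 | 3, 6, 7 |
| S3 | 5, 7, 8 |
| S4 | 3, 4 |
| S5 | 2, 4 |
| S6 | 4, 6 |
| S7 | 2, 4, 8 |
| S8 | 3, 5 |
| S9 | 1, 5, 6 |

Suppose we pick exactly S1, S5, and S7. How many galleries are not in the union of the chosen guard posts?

Union of S1, S5, S7 = {2, 4, 5, 8}.
Not covered: 1, 3, 6, 7 — 4 galleries.

4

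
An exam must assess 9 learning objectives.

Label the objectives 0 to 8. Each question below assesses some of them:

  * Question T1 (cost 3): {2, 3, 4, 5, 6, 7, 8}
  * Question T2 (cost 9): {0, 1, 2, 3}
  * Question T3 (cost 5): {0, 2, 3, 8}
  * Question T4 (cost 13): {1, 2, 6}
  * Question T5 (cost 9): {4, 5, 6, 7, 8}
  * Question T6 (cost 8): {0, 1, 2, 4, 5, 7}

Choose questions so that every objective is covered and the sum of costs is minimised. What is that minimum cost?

11

T1, T6 together cover every objective (T1 ∪ T6 = {0, 1, 2, 3, 4, 5, 6, 7, 8}); total cost 3 + 8 = 11.
No covering selection has total cost below 11.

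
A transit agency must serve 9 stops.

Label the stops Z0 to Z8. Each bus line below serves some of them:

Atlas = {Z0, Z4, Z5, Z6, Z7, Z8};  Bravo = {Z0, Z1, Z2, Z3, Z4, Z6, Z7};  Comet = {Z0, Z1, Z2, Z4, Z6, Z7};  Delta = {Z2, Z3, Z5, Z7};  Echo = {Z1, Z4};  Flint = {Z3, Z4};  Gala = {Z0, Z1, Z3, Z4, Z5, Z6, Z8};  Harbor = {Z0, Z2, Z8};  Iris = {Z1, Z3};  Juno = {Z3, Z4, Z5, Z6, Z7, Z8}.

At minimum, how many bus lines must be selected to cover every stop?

Delta and Gala together: Delta ∪ Gala = {Z0, Z1, Z2, Z3, Z4, Z5, Z6, Z7, Z8} — every stop is covered.
No single bus line has all 9 stops (the largest, Bravo, has 7), so 2 is optimal.

2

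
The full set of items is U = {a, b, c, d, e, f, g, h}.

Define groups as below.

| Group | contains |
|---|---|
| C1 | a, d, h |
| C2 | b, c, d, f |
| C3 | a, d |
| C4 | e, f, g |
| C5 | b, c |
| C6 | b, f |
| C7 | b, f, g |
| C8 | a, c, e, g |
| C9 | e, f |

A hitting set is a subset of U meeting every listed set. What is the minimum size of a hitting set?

Take T = {a, b, e}. Each listed group contains at least one of these, so T is a hitting set of size 3.
The groups C1, C4, C5 are pairwise disjoint, so any hitting set needs a separate item for each — at least 3. Hence 3 is optimal.

3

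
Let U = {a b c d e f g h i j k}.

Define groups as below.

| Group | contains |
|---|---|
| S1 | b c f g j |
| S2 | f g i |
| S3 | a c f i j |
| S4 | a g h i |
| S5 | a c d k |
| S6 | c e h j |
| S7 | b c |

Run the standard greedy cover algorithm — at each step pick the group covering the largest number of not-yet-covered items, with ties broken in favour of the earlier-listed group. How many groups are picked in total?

Greedy: pick S1 (covers 5 new) → pick S4 (covers 3 new) → pick S5 (covers 2 new) → pick S6 (covers 1 new). Total picks: 4.

4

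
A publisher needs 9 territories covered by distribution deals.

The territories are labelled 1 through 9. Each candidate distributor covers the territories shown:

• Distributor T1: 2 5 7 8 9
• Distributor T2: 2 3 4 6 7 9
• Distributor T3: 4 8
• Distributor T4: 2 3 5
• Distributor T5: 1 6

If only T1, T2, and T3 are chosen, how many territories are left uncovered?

Union of T1, T2, T3 = {2, 3, 4, 5, 6, 7, 8, 9}.
Not covered: 1 — 1 territory.

1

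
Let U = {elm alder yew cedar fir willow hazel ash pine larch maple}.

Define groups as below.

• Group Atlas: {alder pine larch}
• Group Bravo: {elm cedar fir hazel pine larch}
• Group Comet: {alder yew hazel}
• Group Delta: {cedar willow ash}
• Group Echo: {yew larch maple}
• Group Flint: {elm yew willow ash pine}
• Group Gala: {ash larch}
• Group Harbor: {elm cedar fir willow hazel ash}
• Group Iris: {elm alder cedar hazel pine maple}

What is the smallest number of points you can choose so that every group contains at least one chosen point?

Take H = {yew, cedar, larch}. Each listed group contains at least one of these, so H is a hitting set of size 3.
No choice of 2 points meets every group, so 3 is the minimum.

3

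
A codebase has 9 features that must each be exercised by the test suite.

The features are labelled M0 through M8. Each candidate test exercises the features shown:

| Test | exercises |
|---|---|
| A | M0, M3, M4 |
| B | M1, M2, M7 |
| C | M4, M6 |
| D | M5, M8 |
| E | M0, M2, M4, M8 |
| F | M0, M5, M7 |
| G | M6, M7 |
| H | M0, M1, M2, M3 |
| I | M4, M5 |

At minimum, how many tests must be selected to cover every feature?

4

C and E and F and H together: C ∪ E ∪ F ∪ H = {M0, M1, M2, M3, M4, M5, M6, M7, M8} — every feature is covered.
No 3 of the 9 tests cover everything (all 84 combinations miss at least one feature), so 4 is optimal.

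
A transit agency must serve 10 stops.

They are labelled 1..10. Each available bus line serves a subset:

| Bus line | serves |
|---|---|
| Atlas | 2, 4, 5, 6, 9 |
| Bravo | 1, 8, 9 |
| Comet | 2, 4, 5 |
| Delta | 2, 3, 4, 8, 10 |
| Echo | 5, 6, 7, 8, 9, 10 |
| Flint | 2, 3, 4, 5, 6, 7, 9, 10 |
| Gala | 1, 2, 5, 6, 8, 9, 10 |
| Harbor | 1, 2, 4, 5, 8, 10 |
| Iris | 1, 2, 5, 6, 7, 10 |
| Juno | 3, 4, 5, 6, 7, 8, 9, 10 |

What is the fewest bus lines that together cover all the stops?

2

Take {Gala, Juno}. Their union is {1, 2, 3, 4, 5, 6, 7, 8, 9, 10}, which is all 10 stops.
No single bus line has all 10 stops (the largest, Flint, has 8), so 2 is optimal.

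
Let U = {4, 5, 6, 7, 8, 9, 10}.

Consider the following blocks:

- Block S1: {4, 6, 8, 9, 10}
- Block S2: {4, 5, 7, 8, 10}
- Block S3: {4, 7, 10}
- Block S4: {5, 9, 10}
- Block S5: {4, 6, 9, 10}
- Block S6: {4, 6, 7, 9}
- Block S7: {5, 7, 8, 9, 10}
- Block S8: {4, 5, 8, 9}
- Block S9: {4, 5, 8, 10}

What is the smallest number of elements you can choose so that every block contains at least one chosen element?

Take H = {9, 10}. Each listed block contains at least one of these, so H is a hitting set of size 2.
No single element lies in every block, so at least 2 are needed and 2 is optimal.

2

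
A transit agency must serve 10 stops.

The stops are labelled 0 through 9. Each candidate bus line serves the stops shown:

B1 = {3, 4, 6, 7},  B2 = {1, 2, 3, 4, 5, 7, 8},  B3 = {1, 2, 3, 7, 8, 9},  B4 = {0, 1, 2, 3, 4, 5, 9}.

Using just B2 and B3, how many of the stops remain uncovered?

2

Union of B2, B3 = {1, 2, 3, 4, 5, 7, 8, 9}.
Not covered: 0, 6 — 2 stops.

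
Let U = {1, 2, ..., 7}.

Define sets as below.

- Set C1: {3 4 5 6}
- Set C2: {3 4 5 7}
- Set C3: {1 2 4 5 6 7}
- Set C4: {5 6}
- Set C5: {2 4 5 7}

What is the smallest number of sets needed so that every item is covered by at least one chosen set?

2

C1 and C3 together: C1 ∪ C3 = {1, 2, 3, 4, 5, 6, 7} — every item is covered.
No single set has all 7 items (the largest, C3, has 6), so 2 is optimal.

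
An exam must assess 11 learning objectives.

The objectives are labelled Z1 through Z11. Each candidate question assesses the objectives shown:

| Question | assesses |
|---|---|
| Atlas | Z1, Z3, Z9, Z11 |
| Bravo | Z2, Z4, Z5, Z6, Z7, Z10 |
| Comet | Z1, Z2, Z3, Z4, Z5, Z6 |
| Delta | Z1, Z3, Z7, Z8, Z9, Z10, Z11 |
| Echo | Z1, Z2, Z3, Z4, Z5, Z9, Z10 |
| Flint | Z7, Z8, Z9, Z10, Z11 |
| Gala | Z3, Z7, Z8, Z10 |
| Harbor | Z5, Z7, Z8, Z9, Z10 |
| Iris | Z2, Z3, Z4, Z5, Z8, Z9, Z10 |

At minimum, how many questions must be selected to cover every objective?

2

Comet and Flint together: Comet ∪ Flint = {Z1, Z2, Z3, Z4, Z5, Z6, Z7, Z8, Z9, Z10, Z11} — every objective is covered.
No single question has all 11 objectives (the largest, Delta, has 7), so 2 is optimal.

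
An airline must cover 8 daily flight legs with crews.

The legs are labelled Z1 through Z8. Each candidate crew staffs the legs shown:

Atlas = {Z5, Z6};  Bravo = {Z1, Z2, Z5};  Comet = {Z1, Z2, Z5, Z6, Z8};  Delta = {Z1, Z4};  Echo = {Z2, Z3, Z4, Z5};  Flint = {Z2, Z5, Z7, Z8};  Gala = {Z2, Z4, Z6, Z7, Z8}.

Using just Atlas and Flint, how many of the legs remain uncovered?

Union of Atlas, Flint = {Z2, Z5, Z6, Z7, Z8}.
Not covered: Z1, Z3, Z4 — 3 legs.

3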